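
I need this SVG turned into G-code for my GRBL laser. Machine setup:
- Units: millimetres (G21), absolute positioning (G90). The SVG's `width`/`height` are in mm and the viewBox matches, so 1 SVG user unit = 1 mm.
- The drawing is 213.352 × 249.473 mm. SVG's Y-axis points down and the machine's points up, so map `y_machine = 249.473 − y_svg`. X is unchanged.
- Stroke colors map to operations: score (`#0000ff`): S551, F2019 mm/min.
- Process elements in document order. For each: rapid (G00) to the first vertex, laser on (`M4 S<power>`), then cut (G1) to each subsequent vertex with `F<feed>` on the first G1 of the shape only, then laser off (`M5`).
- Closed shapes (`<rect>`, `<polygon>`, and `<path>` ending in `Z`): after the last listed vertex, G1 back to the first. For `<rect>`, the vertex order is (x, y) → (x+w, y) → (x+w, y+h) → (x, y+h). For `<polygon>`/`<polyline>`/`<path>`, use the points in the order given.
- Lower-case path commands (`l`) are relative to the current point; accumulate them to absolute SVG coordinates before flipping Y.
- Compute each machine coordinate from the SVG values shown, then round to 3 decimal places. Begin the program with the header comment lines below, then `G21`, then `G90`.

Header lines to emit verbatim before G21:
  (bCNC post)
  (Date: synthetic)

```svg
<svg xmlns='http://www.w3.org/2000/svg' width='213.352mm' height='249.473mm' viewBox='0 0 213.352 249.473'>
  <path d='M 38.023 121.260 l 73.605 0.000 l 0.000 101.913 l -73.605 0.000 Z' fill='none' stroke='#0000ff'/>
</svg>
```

(bCNC post)
(Date: synthetic)
G21
G90
G00 X38.023 Y128.213
M4 S551
G1 X111.628 Y128.213 F2019
G1 X111.628 Y26.300
G1 X38.023 Y26.300
G1 X38.023 Y128.213
M5

viewBox `0 0 213.352 249.473` with mm width/height → 1 unit = 1 mm. Flip: y_m = 249.473 − y_svg.

**Shape 1** — `<path>` rectangle, stroke `#0000ff` → score (S551, F2019). Machine vertices: (38.023,128.213) → (111.628,128.213) → (111.628,26.300) → (38.023,26.300) → (38.023,128.213). Closed: final G1 returns to the first vertex.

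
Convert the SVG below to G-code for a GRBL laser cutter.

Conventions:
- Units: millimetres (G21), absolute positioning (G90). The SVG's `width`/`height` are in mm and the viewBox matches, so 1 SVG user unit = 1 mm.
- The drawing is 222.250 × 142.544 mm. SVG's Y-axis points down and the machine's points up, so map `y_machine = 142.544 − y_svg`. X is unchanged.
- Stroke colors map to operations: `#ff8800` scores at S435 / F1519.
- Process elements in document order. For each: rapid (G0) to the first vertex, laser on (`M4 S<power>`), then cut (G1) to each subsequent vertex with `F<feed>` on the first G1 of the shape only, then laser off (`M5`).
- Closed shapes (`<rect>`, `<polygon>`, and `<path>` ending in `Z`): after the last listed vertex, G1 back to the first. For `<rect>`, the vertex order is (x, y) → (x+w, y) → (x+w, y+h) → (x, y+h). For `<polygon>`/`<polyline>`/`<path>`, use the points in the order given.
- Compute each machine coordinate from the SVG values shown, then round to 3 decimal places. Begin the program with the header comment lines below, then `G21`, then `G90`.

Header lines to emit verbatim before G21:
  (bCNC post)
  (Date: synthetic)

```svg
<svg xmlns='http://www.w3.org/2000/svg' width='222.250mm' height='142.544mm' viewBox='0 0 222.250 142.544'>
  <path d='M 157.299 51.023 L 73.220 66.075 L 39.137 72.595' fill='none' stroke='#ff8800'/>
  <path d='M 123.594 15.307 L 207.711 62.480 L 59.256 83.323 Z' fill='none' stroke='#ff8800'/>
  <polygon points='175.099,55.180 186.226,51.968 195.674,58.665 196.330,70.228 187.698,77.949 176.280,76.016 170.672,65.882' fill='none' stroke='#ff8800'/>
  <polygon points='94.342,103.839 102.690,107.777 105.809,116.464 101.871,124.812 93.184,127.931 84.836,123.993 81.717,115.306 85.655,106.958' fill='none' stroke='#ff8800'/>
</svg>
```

viewBox `0 0 222.250 142.544` with mm width/height → 1 unit = 1 mm. Flip: y_m = 142.544 − y_svg.

**Shape 1** — `<path>` open polyline, stroke `#ff8800` → score (S435, F1519). Machine vertices: (157.299,91.521) → (73.220,76.469) → (39.137,69.949). Open path.

**Shape 2** — `<path>` closed polygon, stroke `#ff8800` → score (S435, F1519). Machine vertices: (123.594,127.237) → (207.711,80.064) → (59.256,59.221) → (123.594,127.237). Closed: final G1 returns to the first vertex.

**Shape 3** — `<polygon>` regular polygon, stroke `#ff8800` → score (S435, F1519). Machine vertices: (175.099,87.364) → (186.226,90.576) → (195.674,83.879) → (196.330,72.316) → (187.698,64.595) → (176.280,66.528) → (170.672,76.662) → (175.099,87.364). Closed: final G1 returns to the first vertex.

**Shape 4** — `<polygon>` regular polygon, stroke `#ff8800` → score (S435, F1519). Machine vertices: (94.342,38.705) → (102.690,34.767) → (105.809,26.080) → (101.871,17.732) → (93.184,14.613) → (84.836,18.551) → (81.717,27.238) → (85.655,35.586) → (94.342,38.705). Closed: final G1 returns to the first vertex.

(bCNC post)
(Date: synthetic)
G21
G90
G0 X157.299 Y91.521
M4 S435
G1 X73.220 Y76.469 F1519
G1 X39.137 Y69.949
M5
G0 X123.594 Y127.237
M4 S435
G1 X207.711 Y80.064 F1519
G1 X59.256 Y59.221
G1 X123.594 Y127.237
M5
G0 X175.099 Y87.364
M4 S435
G1 X186.226 Y90.576 F1519
G1 X195.674 Y83.879
G1 X196.330 Y72.316
G1 X187.698 Y64.595
G1 X176.280 Y66.528
G1 X170.672 Y76.662
G1 X175.099 Y87.364
M5
G0 X94.342 Y38.705
M4 S435
G1 X102.690 Y34.767 F1519
G1 X105.809 Y26.080
G1 X101.871 Y17.732
G1 X93.184 Y14.613
G1 X84.836 Y18.551
G1 X81.717 Y27.238
G1 X85.655 Y35.586
G1 X94.342 Y38.705
M5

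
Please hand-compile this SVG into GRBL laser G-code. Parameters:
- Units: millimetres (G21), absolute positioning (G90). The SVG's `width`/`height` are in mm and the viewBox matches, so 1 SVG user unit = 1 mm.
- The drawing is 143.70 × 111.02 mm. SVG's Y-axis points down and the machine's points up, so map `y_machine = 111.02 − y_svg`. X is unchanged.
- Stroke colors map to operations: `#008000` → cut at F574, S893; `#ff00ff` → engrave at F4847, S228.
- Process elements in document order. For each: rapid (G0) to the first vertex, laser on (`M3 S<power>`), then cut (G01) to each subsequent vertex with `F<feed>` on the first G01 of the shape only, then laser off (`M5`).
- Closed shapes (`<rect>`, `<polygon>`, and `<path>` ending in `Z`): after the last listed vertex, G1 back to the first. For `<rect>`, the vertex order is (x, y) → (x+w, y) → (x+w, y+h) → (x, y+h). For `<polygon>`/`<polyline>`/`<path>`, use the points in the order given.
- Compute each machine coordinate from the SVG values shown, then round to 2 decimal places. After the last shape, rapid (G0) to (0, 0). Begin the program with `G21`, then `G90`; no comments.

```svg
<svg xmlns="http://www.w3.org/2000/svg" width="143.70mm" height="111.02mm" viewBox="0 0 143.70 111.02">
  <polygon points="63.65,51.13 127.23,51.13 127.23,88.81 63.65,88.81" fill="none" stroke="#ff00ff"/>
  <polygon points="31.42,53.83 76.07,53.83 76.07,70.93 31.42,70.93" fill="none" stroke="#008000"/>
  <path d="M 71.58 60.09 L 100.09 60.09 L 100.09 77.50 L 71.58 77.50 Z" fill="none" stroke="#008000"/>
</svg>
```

G21
G90
G0 X63.65 Y59.89
M3 S228
G01 X127.23 Y59.89 F4847
G01 X127.23 Y22.21
G01 X63.65 Y22.21
G01 X63.65 Y59.89
M5
G0 X31.42 Y57.19
M3 S893
G01 X76.07 Y57.19 F574
G01 X76.07 Y40.09
G01 X31.42 Y40.09
G01 X31.42 Y57.19
M5
G0 X71.58 Y50.93
M3 S893
G01 X100.09 Y50.93 F574
G01 X100.09 Y33.52
G01 X71.58 Y33.52
G01 X71.58 Y50.93
M5
G0 X0.00 Y0.00

viewBox `0 0 143.70 111.02` with mm width/height → 1 unit = 1 mm. Flip: y_m = 111.02 − y_svg.

**Shape 1** — `<polygon>` rectangle, stroke `#ff00ff` → engrave (S228, F4847). Machine vertices: (63.65,59.89) → (127.23,59.89) → (127.23,22.21) → (63.65,22.21) → (63.65,59.89). Closed: final G1 returns to the first vertex.

**Shape 2** — `<polygon>` rectangle, stroke `#008000` → cut (S893, F574). Machine vertices: (31.42,57.19) → (76.07,57.19) → (76.07,40.09) → (31.42,40.09) → (31.42,57.19). Closed: final G1 returns to the first vertex.

**Shape 3** — `<path>` rectangle, stroke `#008000` → cut (S893, F574). Machine vertices: (71.58,50.93) → (100.09,50.93) → (100.09,33.52) → (71.58,33.52) → (71.58,50.93). Closed: final G1 returns to the first vertex.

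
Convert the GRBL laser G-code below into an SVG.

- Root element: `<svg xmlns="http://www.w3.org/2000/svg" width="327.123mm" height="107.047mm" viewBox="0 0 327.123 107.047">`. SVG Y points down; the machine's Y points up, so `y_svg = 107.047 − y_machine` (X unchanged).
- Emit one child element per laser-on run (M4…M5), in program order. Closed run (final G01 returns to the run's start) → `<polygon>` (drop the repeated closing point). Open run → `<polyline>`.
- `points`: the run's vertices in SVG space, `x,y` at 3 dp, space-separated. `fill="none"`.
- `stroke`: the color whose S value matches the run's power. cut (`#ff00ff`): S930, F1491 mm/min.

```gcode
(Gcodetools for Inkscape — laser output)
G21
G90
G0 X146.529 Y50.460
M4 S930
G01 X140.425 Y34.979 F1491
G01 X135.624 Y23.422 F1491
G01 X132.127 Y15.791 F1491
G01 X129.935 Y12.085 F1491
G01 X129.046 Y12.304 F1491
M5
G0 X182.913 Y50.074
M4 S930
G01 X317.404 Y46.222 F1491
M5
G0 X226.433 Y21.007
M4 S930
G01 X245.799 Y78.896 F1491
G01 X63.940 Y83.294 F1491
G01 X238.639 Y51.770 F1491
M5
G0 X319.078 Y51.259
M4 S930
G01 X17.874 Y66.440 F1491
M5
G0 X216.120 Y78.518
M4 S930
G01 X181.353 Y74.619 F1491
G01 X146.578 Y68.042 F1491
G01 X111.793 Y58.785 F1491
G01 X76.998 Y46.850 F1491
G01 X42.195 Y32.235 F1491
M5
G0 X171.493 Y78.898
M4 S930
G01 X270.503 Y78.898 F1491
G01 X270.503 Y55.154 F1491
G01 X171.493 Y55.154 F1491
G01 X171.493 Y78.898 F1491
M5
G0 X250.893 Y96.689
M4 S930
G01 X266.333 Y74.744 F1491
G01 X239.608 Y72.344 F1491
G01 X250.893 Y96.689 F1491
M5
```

<svg xmlns="http://www.w3.org/2000/svg" width="327.123mm" height="107.047mm" viewBox="0 0 327.123 107.047">
  <polyline points="146.529,56.587 140.425,72.068 135.624,83.625 132.127,91.256 129.935,94.962 129.046,94.743" fill="none" stroke="#ff00ff"/>
  <polyline points="182.913,56.973 317.404,60.825" fill="none" stroke="#ff00ff"/>
  <polyline points="226.433,86.040 245.799,28.151 63.940,23.753 238.639,55.277" fill="none" stroke="#ff00ff"/>
  <polyline points="319.078,55.788 17.874,40.607" fill="none" stroke="#ff00ff"/>
  <polyline points="216.120,28.529 181.353,32.428 146.578,39.005 111.793,48.262 76.998,60.197 42.195,74.812" fill="none" stroke="#ff00ff"/>
  <polygon points="171.493,28.149 270.503,28.149 270.503,51.893 171.493,51.893" fill="none" stroke="#ff00ff"/>
  <polygon points="250.893,10.358 266.333,32.303 239.608,34.703" fill="none" stroke="#ff00ff"/>
</svg>

y_svg = 107.047 − y_m. Every run uses S930, so all elements get stroke `#ff00ff` (cut).

[1] open run; points: 146.529,56.587 140.425,72.068 135.624,83.625 132.127,91.256 129.935,94.962 129.046,94.743

[2] open run; points: 182.913,56.973 317.404,60.825

[3] open run; points: 226.433,86.040 245.799,28.151 63.940,23.753 238.639,55.277

[4] open run; points: 319.078,55.788 17.874,40.607

[5] open run; points: 216.120,28.529 181.353,32.428 146.578,39.005 111.793,48.262 76.998,60.197 42.195,74.812

[6] closed run; points: 171.493,28.149 270.503,28.149 270.503,51.893 171.493,51.893

[7] closed run; points: 250.893,10.358 266.333,32.303 239.608,34.703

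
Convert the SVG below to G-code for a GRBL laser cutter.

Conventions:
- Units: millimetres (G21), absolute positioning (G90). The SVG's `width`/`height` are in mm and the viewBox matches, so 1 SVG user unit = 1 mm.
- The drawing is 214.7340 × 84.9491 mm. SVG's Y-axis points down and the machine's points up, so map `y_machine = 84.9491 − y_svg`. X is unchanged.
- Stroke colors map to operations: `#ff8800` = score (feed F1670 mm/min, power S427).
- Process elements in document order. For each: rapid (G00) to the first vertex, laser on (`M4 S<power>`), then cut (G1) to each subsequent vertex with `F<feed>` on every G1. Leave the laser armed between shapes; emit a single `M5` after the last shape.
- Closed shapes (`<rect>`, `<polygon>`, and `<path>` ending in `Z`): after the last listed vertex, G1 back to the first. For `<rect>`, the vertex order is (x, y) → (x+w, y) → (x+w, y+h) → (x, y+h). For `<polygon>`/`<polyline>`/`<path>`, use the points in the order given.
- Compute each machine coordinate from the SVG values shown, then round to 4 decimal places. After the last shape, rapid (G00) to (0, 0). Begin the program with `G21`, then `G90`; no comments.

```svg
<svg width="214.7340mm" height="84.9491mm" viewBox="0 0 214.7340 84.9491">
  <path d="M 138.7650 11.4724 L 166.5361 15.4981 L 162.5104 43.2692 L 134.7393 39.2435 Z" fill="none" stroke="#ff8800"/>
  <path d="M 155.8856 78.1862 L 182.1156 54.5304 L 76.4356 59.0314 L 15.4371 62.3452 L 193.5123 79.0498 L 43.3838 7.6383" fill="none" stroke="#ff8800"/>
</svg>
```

G21
G90
G00 X138.7650 Y73.4767
M4 S427
G1 X166.5361 Y69.4510 F1670
G1 X162.5104 Y41.6799 F1670
G1 X134.7393 Y45.7056 F1670
G1 X138.7650 Y73.4767 F1670
G00 X155.8856 Y6.7629
M4 S427
G1 X182.1156 Y30.4187 F1670
G1 X76.4356 Y25.9177 F1670
G1 X15.4371 Y22.6039 F1670
G1 X193.5123 Y5.8993 F1670
G1 X43.3838 Y77.3108 F1670
M5
G00 X0.0000 Y0.0000

1 u = 1 mm; y_m = 84.9491 − y.

[1] `<path>` regular polygon, #ff8800→score S427 F1670: (138.7650,73.4767) → (166.5361,69.4510) → (162.5104,41.6799) → (134.7393,45.7056) → (138.7650,73.4767) (closed)

[2] `<path>` open polyline, #ff8800→score S427 F1670: (155.8856,6.7629) → (182.1156,30.4187) → (76.4356,25.9177) → (15.4371,22.6039) → (193.5123,5.8993) → (43.3838,77.3108)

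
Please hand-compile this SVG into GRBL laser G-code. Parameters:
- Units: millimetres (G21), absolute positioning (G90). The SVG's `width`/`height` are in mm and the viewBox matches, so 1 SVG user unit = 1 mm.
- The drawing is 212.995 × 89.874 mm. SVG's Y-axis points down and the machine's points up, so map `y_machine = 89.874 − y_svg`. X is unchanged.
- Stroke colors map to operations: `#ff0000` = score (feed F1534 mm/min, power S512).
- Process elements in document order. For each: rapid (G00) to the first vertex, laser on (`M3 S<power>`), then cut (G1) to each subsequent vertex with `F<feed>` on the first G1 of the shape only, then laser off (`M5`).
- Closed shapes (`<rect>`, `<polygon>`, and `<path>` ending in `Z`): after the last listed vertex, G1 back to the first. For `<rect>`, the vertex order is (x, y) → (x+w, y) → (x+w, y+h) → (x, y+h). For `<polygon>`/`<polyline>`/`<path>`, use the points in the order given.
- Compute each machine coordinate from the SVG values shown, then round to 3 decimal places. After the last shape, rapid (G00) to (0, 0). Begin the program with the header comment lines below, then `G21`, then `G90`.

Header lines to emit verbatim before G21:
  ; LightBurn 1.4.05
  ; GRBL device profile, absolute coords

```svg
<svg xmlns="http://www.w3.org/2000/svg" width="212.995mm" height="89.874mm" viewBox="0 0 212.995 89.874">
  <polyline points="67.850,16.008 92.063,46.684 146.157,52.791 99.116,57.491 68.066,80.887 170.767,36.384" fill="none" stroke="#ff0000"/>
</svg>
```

Since the viewBox matches the mm dimensions, user units are millimetres directly. The only transform is the Y-flip y_m = 89.874 − y_svg.

Shape 1 is a open polyline drawn with `<polyline>`. Its stroke #ff0000 means score at S512, F1534. After flipping Y the toolpath is (67.850,73.866) → (92.063,43.190) → (146.157,37.083) → (99.116,32.383) → (68.066,8.987) → (170.767,53.490).

; LightBurn 1.4.05
; GRBL device profile, absolute coords
G21
G90
G00 X67.850 Y73.866
M3 S512
G1 X92.063 Y43.190 F1534
G1 X146.157 Y37.083
G1 X99.116 Y32.383
G1 X68.066 Y8.987
G1 X170.767 Y53.490
M5
G00 X0.000 Y0.000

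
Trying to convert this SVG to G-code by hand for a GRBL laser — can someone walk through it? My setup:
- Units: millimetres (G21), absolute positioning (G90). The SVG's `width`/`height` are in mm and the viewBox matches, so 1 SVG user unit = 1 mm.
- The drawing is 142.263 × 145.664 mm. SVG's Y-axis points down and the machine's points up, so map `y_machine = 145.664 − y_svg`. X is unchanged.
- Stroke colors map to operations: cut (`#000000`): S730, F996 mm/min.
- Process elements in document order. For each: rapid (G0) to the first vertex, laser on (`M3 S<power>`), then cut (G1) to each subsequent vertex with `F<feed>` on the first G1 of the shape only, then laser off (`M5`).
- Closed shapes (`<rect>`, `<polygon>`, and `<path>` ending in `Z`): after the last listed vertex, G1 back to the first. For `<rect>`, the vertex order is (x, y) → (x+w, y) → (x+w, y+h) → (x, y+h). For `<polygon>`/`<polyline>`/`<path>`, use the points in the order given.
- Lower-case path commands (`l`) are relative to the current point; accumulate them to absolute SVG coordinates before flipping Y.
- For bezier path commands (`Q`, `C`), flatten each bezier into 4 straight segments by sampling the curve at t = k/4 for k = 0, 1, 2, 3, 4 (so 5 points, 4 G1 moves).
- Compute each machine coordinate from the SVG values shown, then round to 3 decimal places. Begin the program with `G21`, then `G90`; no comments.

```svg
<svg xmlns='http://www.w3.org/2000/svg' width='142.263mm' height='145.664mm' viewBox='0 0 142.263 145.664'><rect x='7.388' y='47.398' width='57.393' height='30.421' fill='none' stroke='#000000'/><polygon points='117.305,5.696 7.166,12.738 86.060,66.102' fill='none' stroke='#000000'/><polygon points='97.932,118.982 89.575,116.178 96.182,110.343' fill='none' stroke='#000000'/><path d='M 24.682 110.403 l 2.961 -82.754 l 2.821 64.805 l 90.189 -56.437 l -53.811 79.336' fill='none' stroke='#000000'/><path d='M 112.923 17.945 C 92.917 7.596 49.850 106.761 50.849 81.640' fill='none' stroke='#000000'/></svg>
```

G21
G90
G0 X7.388 Y98.266
M3 S730
G1 X64.781 Y98.266 F996
G1 X64.781 Y67.845
G1 X7.388 Y67.845
G1 X7.388 Y98.266
M5
G0 X117.305 Y139.968
M3 S730
G1 X7.166 Y132.926 F996
G1 X86.060 Y79.562
G1 X117.305 Y139.968
M5
G0 X97.932 Y26.682
M3 S730
G1 X89.575 Y29.486 F996
G1 X96.182 Y35.321
G1 X97.932 Y26.682
M5
G0 X24.682 Y35.261
M3 S730
G1 X27.643 Y118.015 F996
G1 X30.464 Y53.210
G1 X120.653 Y109.647
G1 X66.842 Y30.311
M5
G0 X112.923 Y127.719
M3 S730
G1 X94.643 Y118.600 F996
G1 X74.009 Y90.332
G1 X57.313 Y64.834
G1 X50.849 Y64.024
M5

1 u = 1 mm; y_m = 145.664 − y.

[1] `<rect>` rectangle, #000000→cut S730 F996: (7.388,98.266) → (64.781,98.266) → (64.781,67.845) → (7.388,67.845) → (7.388,98.266) (closed)

[2] `<polygon>` closed polygon, #000000→cut S730 F996: (117.305,139.968) → (7.166,132.926) → (86.060,79.562) → (117.305,139.968) (closed)

[3] `<polygon>` regular polygon, #000000→cut S730 F996: (97.932,26.682) → (89.575,29.486) → (96.182,35.321) → (97.932,26.682) (closed)

[4] `<path>` open polyline, #000000→cut S730 F996: (24.682,35.261) → (27.643,118.015) → (30.464,53.210) → (120.653,109.647) → (66.842,30.311)

[5] `<path>` cubic bezier, #000000→cut S730 F996: (112.923,127.719) → (94.643,118.600) → (74.009,90.332) → (57.313,64.834) → (50.849,64.024)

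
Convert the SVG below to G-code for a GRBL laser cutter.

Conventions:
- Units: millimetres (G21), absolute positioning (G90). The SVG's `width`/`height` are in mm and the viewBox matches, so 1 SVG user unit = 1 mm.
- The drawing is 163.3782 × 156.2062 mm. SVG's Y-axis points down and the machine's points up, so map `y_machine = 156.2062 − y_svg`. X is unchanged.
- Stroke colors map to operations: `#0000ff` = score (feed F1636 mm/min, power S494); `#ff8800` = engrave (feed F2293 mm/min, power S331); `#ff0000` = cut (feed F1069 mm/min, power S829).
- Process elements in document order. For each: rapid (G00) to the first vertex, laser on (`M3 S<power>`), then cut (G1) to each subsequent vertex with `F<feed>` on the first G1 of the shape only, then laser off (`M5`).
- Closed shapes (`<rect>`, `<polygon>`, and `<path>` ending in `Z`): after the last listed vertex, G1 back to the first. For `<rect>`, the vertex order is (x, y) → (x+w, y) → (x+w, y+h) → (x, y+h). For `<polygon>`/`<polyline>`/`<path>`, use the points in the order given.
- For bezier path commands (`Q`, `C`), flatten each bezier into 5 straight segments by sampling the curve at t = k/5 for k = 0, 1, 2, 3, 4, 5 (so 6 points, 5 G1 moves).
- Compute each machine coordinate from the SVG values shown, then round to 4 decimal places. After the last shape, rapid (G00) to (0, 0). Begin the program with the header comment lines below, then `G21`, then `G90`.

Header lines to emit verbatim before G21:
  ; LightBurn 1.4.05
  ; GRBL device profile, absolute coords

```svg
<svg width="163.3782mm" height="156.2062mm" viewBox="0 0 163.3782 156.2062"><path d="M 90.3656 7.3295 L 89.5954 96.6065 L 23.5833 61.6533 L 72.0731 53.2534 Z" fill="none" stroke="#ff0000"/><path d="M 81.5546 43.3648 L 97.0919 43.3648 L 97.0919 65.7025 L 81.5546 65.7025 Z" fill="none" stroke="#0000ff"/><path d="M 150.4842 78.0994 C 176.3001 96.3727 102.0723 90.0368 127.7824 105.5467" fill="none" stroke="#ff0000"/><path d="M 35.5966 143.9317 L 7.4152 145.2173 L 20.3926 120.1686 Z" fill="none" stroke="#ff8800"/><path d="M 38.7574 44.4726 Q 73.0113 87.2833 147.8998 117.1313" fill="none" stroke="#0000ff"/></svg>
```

; LightBurn 1.4.05
; GRBL device profile, absolute coords
G21
G90
G00 X90.3656 Y148.8767
M3 S829
G1 X89.5954 Y59.5997 F1069
G1 X23.5833 Y94.5529
G1 X72.0731 Y102.9528
G1 X90.3656 Y148.8767
M5
G00 X81.5546 Y112.8414
M3 S494
G1 X97.0919 Y112.8414 F1636
G1 X97.0919 Y90.5037
G1 X81.5546 Y90.5037
G1 X81.5546 Y112.8414
M5
G00 X150.4842 Y78.1068
M3 S829
G1 X155.5683 Y69.7243 F1069
G1 X146.2411 Y65.0181
G1 X132.1016 Y61.7585
G1 X122.7490 Y57.7156
G1 X127.7824 Y50.6595
M5
G00 X35.5966 Y12.2745
M3 S331
G1 X7.4152 Y10.9889 F2293
G1 X20.3926 Y36.0376
G1 X35.5966 Y12.2745
M5
G00 X38.7574 Y111.7336
M3 S494
G1 X54.0843 Y95.1278 F1636
G1 X72.6621 Y79.5591
G1 X94.4905 Y65.0273
G1 X119.5698 Y51.5326
G1 X147.8998 Y39.0749
M5
G00 X0.0000 Y0.0000

viewBox `0 0 163.3782 156.2062` with mm width/height → 1 unit = 1 mm. Flip: y_m = 156.2062 − y_svg.

**Shape 1** — `<path>` closed polygon, stroke `#ff0000` → cut (S829, F1069). Machine vertices: (90.3656,148.8767) → (89.5954,59.5997) → (23.5833,94.5529) → (72.0731,102.9528) → (90.3656,148.8767). Closed: final G1 returns to the first vertex.

**Shape 2** — `<path>` rectangle, stroke `#0000ff` → score (S494, F1636). Machine vertices: (81.5546,112.8414) → (97.0919,112.8414) → (97.0919,90.5037) → (81.5546,90.5037) → (81.5546,112.8414). Closed: final G1 returns to the first vertex.

**Shape 3** — `<path>` cubic bezier, stroke `#ff0000` → cut (S829, F1069). Control points (SVG): P0=(150.4842,78.0994), P1=(176.3001,96.3727), P2=(102.0723,90.0368), P3=(127.7824,105.5467); sampled at t=k/5. Machine vertices: (150.4842,78.1068) → (155.5683,69.7243) → (146.2411,65.0181) → (132.1016,61.7585) → (122.7490,57.7156) → (127.7824,50.6595). Open path.

**Shape 4** — `<path>` regular polygon, stroke `#ff8800` → engrave (S331, F2293). Machine vertices: (35.5966,12.2745) → (7.4152,10.9889) → (20.3926,36.0376) → (35.5966,12.2745). Closed: final G1 returns to the first vertex.

**Shape 5** — `<path>` quadratic bezier, stroke `#0000ff` → score (S494, F1636). Control points (SVG): P0=(38.7574,44.4726), P1=(73.0113,87.2833), P2=(147.8998,117.1313); sampled at t=k/5. Machine vertices: (38.7574,111.7336) → (54.0843,95.1278) → (72.6621,79.5591) → (94.4905,65.0273) → (119.5698,51.5326) → (147.8998,39.0749). Open path.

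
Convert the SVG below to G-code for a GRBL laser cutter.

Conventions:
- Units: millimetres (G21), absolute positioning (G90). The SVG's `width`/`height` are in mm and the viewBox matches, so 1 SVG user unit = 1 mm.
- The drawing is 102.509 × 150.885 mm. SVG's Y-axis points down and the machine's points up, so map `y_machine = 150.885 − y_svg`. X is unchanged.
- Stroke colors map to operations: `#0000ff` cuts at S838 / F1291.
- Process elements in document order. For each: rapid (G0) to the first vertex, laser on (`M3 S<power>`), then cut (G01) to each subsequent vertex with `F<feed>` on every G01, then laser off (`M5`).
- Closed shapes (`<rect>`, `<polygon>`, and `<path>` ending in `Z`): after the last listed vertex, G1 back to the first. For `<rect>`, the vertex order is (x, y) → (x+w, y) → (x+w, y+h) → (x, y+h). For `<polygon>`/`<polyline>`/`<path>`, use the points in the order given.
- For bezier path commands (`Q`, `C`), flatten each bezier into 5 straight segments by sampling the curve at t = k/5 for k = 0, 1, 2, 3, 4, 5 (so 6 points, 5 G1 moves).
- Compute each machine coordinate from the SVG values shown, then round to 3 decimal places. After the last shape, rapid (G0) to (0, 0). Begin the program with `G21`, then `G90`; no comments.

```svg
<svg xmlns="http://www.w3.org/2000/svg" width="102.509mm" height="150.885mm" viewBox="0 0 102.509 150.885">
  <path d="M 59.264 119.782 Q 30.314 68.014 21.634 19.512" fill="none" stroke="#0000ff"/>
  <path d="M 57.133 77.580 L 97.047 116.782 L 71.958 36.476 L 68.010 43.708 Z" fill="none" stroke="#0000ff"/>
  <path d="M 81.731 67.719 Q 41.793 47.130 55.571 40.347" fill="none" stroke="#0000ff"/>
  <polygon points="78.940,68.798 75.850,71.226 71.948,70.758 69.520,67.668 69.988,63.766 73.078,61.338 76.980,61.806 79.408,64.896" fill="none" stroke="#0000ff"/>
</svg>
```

G21
G90
G0 X59.264 Y31.103
M3 S838
G01 X48.495 Y51.680 F1291
G01 X39.347 Y71.995 F1291
G01 X31.821 Y92.049 F1291
G01 X25.917 Y111.842 F1291
G01 X21.634 Y131.373 F1291
M5
G0 X57.133 Y73.305
M3 S838
G01 X97.047 Y34.103 F1291
G01 X71.958 Y114.409 F1291
G01 X68.010 Y107.177 F1291
G01 X57.133 Y73.305 F1291
M5
G0 X81.731 Y83.166
M3 S838
G01 X67.904 Y90.849 F1291
G01 X58.375 Y97.428 F1291
G01 X53.143 Y102.903 F1291
G01 X52.208 Y107.273 F1291
G01 X55.571 Y110.538 F1291
M5
G0 X78.940 Y82.087
M3 S838
G01 X75.850 Y79.659 F1291
G01 X71.948 Y80.127 F1291
G01 X69.520 Y83.217 F1291
G01 X69.988 Y87.119 F1291
G01 X73.078 Y89.547 F1291
G01 X76.980 Y89.079 F1291
G01 X79.408 Y85.989 F1291
G01 X78.940 Y82.087 F1291
M5
G0 X0.000 Y0.000

Since the viewBox matches the mm dimensions, user units are millimetres directly. The only transform is the Y-flip y_m = 150.885 − y_svg.

Shape 1 is a quadratic bezier drawn with `<path>`. Its stroke #0000ff means cut at S838, F1291. After flipping Y the toolpath is (59.264,31.103) → (48.495,51.680) → (39.347,71.995) → (31.821,92.049) → (25.917,111.842) → (21.634,131.373).

Shape 2 is a closed polygon drawn with `<path>`. Its stroke #0000ff means cut at S838, F1291. After flipping Y the toolpath is (57.133,73.305) → (97.047,34.103) → (71.958,114.409) → (68.010,107.177) → (57.133,73.305), returning to the start.

Shape 3 is a quadratic bezier drawn with `<path>`. Its stroke #0000ff means cut at S838, F1291. After flipping Y the toolpath is (81.731,83.166) → (67.904,90.849) → (58.375,97.428) → (53.143,102.903) → (52.208,107.273) → (55.571,110.538).

Shape 4 is a regular polygon drawn with `<polygon>`. Its stroke #0000ff means cut at S838, F1291. After flipping Y the toolpath is (78.940,82.087) → (75.850,79.659) → (71.948,80.127) → (69.520,83.217) → (69.988,87.119) → (73.078,89.547) → (76.980,89.079) → (79.408,85.989) → (78.940,82.087), returning to the start.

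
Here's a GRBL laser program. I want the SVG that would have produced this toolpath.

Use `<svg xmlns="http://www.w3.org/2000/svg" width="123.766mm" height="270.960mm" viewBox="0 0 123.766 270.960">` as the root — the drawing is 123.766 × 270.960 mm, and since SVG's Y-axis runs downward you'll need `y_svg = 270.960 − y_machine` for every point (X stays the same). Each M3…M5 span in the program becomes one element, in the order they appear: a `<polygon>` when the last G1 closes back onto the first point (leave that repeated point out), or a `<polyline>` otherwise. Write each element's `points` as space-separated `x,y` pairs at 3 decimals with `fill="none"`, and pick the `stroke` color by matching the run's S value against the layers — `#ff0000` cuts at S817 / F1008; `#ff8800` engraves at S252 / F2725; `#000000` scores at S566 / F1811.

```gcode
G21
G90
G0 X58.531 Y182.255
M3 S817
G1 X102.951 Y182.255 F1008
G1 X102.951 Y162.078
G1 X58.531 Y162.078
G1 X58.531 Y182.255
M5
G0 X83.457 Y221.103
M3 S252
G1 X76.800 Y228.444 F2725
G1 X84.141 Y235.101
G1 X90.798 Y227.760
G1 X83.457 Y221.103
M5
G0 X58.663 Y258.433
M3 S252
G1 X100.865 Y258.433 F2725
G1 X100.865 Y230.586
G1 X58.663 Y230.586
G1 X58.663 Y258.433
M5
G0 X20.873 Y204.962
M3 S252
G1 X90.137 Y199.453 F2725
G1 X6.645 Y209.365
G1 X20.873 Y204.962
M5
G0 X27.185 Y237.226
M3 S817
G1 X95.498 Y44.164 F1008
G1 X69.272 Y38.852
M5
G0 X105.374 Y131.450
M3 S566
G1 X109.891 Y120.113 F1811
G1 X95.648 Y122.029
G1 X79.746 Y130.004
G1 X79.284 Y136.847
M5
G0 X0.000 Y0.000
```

Machine Y-up, SVG Y-down with viewBox height 270.960, so y_svg = 270.960 − y_machine; X carries over.

Run 1: the run's S817 means `#ff0000` (cut). The run returns to its start, so emit a `<polygon>` with points (Y-flipped): 58.531,88.705 102.951,88.705 102.951,108.882 58.531,108.882.

Run 2: the run's S252 means `#ff8800` (engrave). The run returns to its start, so emit a `<polygon>` with points (Y-flipped): 83.457,49.857 76.800,42.516 84.141,35.859 90.798,43.200.

Run 3: S252 ⇒ engrave layer `#ff8800`. The run returns to its start, so emit a `<polygon>` with points (Y-flipped): 58.663,12.527 100.865,12.527 100.865,40.374 58.663,40.374.

Run 4: power S252 maps to stroke `#ff8800` (engrave). The run returns to its start, so emit a `<polygon>` with points (Y-flipped): 20.873,65.998 90.137,71.507 6.645,61.595.

Run 5: S817 ⇒ cut layer `#ff0000`. The run is open, so emit a `<polyline>` with points (Y-flipped): 27.185,33.734 95.498,226.796 69.272,232.108.

Run 6: power S566 maps to stroke `#000000` (score). The run is open, so emit a `<polyline>` with points (Y-flipped): 105.374,139.510 109.891,150.847 95.648,148.931 79.746,140.956 79.284,134.113.

<svg xmlns="http://www.w3.org/2000/svg" width="123.766mm" height="270.960mm" viewBox="0 0 123.766 270.960">
  <polygon points="58.531,88.705 102.951,88.705 102.951,108.882 58.531,108.882" fill="none" stroke="#ff0000"/>
  <polygon points="83.457,49.857 76.800,42.516 84.141,35.859 90.798,43.200" fill="none" stroke="#ff8800"/>
  <polygon points="58.663,12.527 100.865,12.527 100.865,40.374 58.663,40.374" fill="none" stroke="#ff8800"/>
  <polygon points="20.873,65.998 90.137,71.507 6.645,61.595" fill="none" stroke="#ff8800"/>
  <polyline points="27.185,33.734 95.498,226.796 69.272,232.108" fill="none" stroke="#ff0000"/>
  <polyline points="105.374,139.510 109.891,150.847 95.648,148.931 79.746,140.956 79.284,134.113" fill="none" stroke="#000000"/>
</svg>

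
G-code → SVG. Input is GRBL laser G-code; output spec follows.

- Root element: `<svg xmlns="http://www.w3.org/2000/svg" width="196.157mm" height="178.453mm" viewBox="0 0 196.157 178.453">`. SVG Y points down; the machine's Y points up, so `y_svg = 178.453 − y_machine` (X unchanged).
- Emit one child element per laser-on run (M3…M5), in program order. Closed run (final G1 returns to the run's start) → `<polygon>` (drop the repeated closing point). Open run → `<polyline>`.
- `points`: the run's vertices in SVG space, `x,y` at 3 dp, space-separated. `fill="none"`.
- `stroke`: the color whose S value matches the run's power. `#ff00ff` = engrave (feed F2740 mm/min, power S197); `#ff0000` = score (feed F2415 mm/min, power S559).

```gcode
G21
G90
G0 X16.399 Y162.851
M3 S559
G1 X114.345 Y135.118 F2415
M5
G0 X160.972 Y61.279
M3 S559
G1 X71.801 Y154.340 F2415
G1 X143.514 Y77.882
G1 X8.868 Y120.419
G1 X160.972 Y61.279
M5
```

Each laser-on run becomes one SVG element. Flip Y back into SVG space with y_svg = 178.453 − y_machine. Every run uses S559, so all elements get stroke `#ff0000` (score).

Run 1: The run is open, so emit a `<polyline>` with points (Y-flipped): 16.399,15.602 114.345,43.335.

Run 2: The run returns to its start, so emit a `<polygon>` with points (Y-flipped): 160.972,117.174 71.801,24.113 143.514,100.571 8.868,58.034.

<svg xmlns="http://www.w3.org/2000/svg" width="196.157mm" height="178.453mm" viewBox="0 0 196.157 178.453">
  <polyline points="16.399,15.602 114.345,43.335" fill="none" stroke="#ff0000"/>
  <polygon points="160.972,117.174 71.801,24.113 143.514,100.571 8.868,58.034" fill="none" stroke="#ff0000"/>
</svg>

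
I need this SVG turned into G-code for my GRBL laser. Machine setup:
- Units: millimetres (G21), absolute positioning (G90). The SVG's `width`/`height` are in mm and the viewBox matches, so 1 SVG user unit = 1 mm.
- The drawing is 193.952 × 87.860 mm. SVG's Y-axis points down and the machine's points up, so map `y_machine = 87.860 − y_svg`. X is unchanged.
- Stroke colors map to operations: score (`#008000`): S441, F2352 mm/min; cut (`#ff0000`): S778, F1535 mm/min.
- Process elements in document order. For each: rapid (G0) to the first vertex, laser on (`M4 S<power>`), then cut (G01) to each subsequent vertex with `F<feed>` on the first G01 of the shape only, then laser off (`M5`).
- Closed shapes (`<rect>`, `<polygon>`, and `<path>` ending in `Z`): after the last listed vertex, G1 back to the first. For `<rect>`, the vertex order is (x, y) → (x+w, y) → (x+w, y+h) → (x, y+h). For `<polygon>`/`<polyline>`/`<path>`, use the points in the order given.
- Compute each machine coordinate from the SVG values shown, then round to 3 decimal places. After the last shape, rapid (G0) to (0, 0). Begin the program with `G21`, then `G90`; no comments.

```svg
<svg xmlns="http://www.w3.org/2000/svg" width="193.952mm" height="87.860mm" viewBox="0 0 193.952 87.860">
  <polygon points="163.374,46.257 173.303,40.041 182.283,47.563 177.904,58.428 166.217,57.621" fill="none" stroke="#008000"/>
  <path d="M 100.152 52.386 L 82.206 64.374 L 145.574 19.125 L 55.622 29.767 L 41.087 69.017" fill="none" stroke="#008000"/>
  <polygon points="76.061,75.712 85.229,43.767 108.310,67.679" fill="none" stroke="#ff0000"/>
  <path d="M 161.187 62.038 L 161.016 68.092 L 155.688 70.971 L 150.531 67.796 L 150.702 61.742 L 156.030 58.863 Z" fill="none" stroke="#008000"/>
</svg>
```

viewBox `0 0 193.952 87.860` with mm width/height → 1 unit = 1 mm. Flip: y_m = 87.860 − y_svg.

**Shape 1** — `<polygon>` regular polygon, stroke `#008000` → score (S441, F2352). Machine vertices: (163.374,41.603) → (173.303,47.819) → (182.283,40.297) → (177.904,29.432) → (166.217,30.239) → (163.374,41.603). Closed: final G1 returns to the first vertex.

**Shape 2** — `<path>` open polyline, stroke `#008000` → score (S441, F2352). Machine vertices: (100.152,35.474) → (82.206,23.486) → (145.574,68.735) → (55.622,58.093) → (41.087,18.843). Open path.

**Shape 3** — `<polygon>` regular polygon, stroke `#ff0000` → cut (S778, F1535). Machine vertices: (76.061,12.148) → (85.229,44.093) → (108.310,20.181) → (76.061,12.148). Closed: final G1 returns to the first vertex.

**Shape 4** — `<path>` regular polygon, stroke `#008000` → score (S441, F2352). Machine vertices: (161.187,25.822) → (161.016,19.768) → (155.688,16.889) → (150.531,20.064) → (150.702,26.118) → (156.030,28.997) → (161.187,25.822). Closed: final G1 returns to the first vertex.

G21
G90
G0 X163.374 Y41.603
M4 S441
G01 X173.303 Y47.819 F2352
G01 X182.283 Y40.297
G01 X177.904 Y29.432
G01 X166.217 Y30.239
G01 X163.374 Y41.603
M5
G0 X100.152 Y35.474
M4 S441
G01 X82.206 Y23.486 F2352
G01 X145.574 Y68.735
G01 X55.622 Y58.093
G01 X41.087 Y18.843
M5
G0 X76.061 Y12.148
M4 S778
G01 X85.229 Y44.093 F1535
G01 X108.310 Y20.181
G01 X76.061 Y12.148
M5
G0 X161.187 Y25.822
M4 S441
G01 X161.016 Y19.768 F2352
G01 X155.688 Y16.889
G01 X150.531 Y20.064
G01 X150.702 Y26.118
G01 X156.030 Y28.997
G01 X161.187 Y25.822
M5
G0 X0.000 Y0.000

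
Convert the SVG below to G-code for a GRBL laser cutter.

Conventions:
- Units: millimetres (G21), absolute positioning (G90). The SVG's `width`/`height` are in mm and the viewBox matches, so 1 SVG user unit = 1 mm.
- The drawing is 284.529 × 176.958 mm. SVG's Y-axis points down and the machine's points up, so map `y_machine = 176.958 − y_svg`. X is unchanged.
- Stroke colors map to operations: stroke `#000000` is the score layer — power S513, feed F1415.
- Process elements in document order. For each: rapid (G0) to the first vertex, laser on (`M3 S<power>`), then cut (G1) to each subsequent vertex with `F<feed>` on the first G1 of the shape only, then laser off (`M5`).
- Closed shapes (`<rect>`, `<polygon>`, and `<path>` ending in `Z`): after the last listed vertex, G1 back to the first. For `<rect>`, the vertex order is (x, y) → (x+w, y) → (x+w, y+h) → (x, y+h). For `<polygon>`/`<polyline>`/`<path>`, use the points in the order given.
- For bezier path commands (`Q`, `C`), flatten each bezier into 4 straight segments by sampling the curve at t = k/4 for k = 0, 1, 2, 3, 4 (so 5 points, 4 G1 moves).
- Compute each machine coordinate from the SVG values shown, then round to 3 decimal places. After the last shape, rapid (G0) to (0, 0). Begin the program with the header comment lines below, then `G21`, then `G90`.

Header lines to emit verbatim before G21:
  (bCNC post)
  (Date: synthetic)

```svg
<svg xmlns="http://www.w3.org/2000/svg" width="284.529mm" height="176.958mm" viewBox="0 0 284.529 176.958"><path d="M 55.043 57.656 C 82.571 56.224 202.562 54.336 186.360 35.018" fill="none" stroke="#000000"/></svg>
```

(bCNC post)
(Date: synthetic)
G21
G90
G0 X55.043 Y119.302
M3 S513
G1 X89.453 Y120.727 F1415
G1 X137.100 Y123.914
G1 X176.548 Y130.454
G1 X186.360 Y141.940
M5
G0 X0.000 Y0.000

viewBox `0 0 284.529 176.958` with mm width/height → 1 unit = 1 mm. Flip: y_m = 176.958 − y_svg.

**Shape 1** — `<path>` cubic bezier, stroke `#000000` → score (S513, F1415). Control points (SVG): P0=(55.043,57.656), P1=(82.571,56.224), P2=(202.562,54.336), P3=(186.360,35.018); sampled at t=k/4. Machine vertices: (55.043,119.302) → (89.453,120.727) → (137.100,123.914) → (176.548,130.454) → (186.360,141.940). Open path.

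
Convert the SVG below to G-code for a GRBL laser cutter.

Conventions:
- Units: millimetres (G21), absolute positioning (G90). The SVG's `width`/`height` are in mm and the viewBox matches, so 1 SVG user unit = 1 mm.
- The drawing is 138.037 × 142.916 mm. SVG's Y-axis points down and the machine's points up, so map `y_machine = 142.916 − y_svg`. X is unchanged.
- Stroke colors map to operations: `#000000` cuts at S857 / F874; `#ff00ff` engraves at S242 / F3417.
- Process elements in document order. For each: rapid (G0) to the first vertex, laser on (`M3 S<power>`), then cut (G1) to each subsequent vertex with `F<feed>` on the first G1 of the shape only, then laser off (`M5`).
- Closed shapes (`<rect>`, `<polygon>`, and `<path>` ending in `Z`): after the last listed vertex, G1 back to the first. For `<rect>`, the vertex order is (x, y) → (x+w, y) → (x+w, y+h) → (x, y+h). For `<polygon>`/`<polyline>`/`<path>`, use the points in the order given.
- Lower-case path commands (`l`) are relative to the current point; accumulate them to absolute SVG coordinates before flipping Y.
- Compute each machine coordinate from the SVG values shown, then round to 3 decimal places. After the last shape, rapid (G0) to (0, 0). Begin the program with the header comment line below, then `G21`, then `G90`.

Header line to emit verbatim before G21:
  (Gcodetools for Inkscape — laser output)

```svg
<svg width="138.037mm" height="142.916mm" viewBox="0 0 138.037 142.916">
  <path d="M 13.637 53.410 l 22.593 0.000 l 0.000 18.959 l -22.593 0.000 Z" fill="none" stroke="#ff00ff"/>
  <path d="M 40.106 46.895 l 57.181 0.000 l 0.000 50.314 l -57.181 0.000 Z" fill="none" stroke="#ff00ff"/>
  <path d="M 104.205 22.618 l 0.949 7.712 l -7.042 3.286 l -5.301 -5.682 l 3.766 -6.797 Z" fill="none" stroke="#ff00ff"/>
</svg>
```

1 u = 1 mm; y_m = 142.916 − y.

[1] `<path>` rectangle, #ff00ff→engrave S242 F3417: (13.637,89.506) → (36.230,89.506) → (36.230,70.547) → (13.637,70.547) → (13.637,89.506) (closed)

[2] `<path>` rectangle, #ff00ff→engrave S242 F3417: (40.106,96.021) → (97.287,96.021) → (97.287,45.707) → (40.106,45.707) → (40.106,96.021) (closed)

[3] `<path>` regular polygon, #ff00ff→engrave S242 F3417: (104.205,120.298) → (105.154,112.586) → (98.112,109.300) → (92.811,114.982) → (96.577,121.779) → (104.205,120.298) (closed)

(Gcodetools for Inkscape — laser output)
G21
G90
G0 X13.637 Y89.506
M3 S242
G1 X36.230 Y89.506 F3417
G1 X36.230 Y70.547
G1 X13.637 Y70.547
G1 X13.637 Y89.506
M5
G0 X40.106 Y96.021
M3 S242
G1 X97.287 Y96.021 F3417
G1 X97.287 Y45.707
G1 X40.106 Y45.707
G1 X40.106 Y96.021
M5
G0 X104.205 Y120.298
M3 S242
G1 X105.154 Y112.586 F3417
G1 X98.112 Y109.300
G1 X92.811 Y114.982
G1 X96.577 Y121.779
G1 X104.205 Y120.298
M5
G0 X0.000 Y0.000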